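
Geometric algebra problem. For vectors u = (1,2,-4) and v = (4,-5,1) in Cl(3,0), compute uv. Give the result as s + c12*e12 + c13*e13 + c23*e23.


In Cl(3,0): e_i^2 = 1, e_ie_j = -e_je_i for i != j.
Scalar part = u . v = 1*4 + 2*(-5) + (-4)*1
= 4 + (-10) + (-4) = -10
e12 coeff = 1*(-5) - 2*4 = -5 - 8 = -13
e13 coeff = 1*1 - (-4)*4 = 1 - (-16) = 17
e23 coeff = 2*1 - (-4)*(-5) = 2 - 20 = -18
uv = -10 - 13*e12 + 17*e13 - 18*e23


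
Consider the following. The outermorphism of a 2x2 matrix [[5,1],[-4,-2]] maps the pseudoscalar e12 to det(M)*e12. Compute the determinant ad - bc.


The outermorphism of a linear map f sends e1^e2 to f(e1)^f(e2).
f(e1) = 5*e1 - 4*e2
f(e2) = 1*e1 - 2*e2
f(e1) ^ f(e2) = (5*e1 - 4*e2) ^ (1*e1 - 2*e2)
= 5*(-2)*e12 + (-4)*1*e21
= (-10 - (-4))*e12
= -6*e12
Coefficient = -6


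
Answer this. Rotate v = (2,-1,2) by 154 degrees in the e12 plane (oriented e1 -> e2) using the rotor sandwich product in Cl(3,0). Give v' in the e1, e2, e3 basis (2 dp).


Rotor R = cos(77deg) - sin(77deg)*e12
Rotation angle theta = 2 * 77 = 154 degrees in the e12 plane (e1 -> e2).
The component perpendicular to the plane (e3) is invariant: v'_3 = v3 = 2.00
cos(154deg) = -0.8988, sin(154deg) = 0.4384
v'_1 = v1*cos(theta) - v2*sin(theta) = 2*(-0.8988) - (-1)*0.4384 = -1.36
v'_2 = v1*sin(theta) + v2*cos(theta) = 2*0.4384 + (-1)*(-0.8988) = 1.78
v' = -1.36*e1 + 1.78*e2 + 2.00*e3


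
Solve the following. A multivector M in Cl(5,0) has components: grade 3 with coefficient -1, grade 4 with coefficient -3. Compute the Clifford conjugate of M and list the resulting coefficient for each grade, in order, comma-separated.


Clifford conjugate sign for grade k: (-1)^(k(k+1)/2)
Grade 3: (-1)^(3*4/2) = (-1)^6 = 1, coeff -1 -> -1
Grade 4: (-1)^(4*5/2) = (-1)^10 = 1, coeff -3 -> -3
Conjugated coefficients: -1, -3


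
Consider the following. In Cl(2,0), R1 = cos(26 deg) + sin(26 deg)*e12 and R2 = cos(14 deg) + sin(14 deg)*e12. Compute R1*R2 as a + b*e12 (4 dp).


Same-plane rotors commute and their half-angles add:
R1*R2 = cos(a1 + a2) + sin(a1 + a2)*e12.
a1 + a2 = 26 + 14 = 40 deg
cos(40 deg) = 0.7660
sin(40 deg) = 0.6428
R1*R2 = 0.7660 + 0.6428*e12


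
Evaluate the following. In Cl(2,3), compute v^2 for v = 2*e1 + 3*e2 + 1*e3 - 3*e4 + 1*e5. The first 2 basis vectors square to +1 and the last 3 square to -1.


v^2 = sum of c_i^2 * e_i^2
Positive signature terms (e_i^2 = +1): 2^2 + 3^2 = 13
Negative signature terms (e_j^2 = -1): 1^2 + (-3)^2 + 1^2 = 11
v^2 = 13 - 11 = 2


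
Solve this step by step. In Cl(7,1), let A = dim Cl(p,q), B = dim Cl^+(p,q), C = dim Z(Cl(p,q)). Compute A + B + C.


n = 7 + 1 = 8
Total dim = 2^8 = 256
Even subalgebra dim = 2^7 = 128
n is even, so center dim = 1
Sum = 256 + 128 + 1 = 385


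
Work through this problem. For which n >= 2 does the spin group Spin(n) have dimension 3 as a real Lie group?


dim Spin(n) = dim so(n) = n(n-1)/2.
Solve n(n-1)/2 = 3, i.e. n^2 - n - 6 = 0.
Discriminant = 1 + 8*3 = 25
n = (1 + sqrt(25))/2 = (1 + 5)/2 = 3


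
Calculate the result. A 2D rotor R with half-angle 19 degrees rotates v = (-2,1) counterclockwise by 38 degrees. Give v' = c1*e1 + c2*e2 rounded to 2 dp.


Rotor R = cos(19deg) - sin(19deg)*e12
Rotation angle theta = 2 * 19 = 38 degrees
v' = R*v*~R rotates v by theta.
cos(38deg) = 0.7880, sin(38deg) = 0.6157
v'_1 = -2*cos(38deg) - 1*sin(38deg)
= -2*0.7880 - 1*0.6157
= -2.19
v'_2 = -2*sin(38deg) + 1*cos(38deg)
= -2*0.6157 + 1*0.7880
= -0.44
v' = -2.19*e1 - 0.44*e2


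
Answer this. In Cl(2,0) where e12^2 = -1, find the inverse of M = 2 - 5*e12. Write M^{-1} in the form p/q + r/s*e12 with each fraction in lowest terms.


M = 2 - 5*e12, where e12^2 = -1.
Since M commutes with its reverse ~M = a - b*e12, M * ~M = a^2 - b^2*e12^2 = a^2 + b^2.
So M^{-1} = ~M / (a^2 + b^2) = (a - b*e12)/(a^2 + b^2).
a^2 + b^2 = 4 + 25 = 29
Scalar part = 2/29 = 2/29
Bivector coeff = 5/29 = 5/29
M^{-1} = 2/29 + 5/29*e12


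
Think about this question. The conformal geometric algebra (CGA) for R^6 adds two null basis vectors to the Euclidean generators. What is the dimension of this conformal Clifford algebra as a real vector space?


The conformal model of R^6 uses Cl(7,1): the 6 Euclidean generators plus two extra orthogonal generators e+ (e+^2 = +1) and e- (e-^2 = -1), from which the null vectors e0, einf are built.
Number of generators m = 6 + 2 = 8.
dim Cl(p,q) = 2^m = 2^8 = 256


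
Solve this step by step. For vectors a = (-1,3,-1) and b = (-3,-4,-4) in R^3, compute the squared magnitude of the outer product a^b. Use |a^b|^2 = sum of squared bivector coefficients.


a wedge b = (a1*b2 - a2*b1)*e12 + (a1*b3 - a3*b1)*e13 + (a2*b3 - a3*b2)*e23
e12 coeff: (-1)*(-4) - 3*(-3) = 4 - (-9) = 13
e13 coeff: (-1)*(-4) - (-1)*(-3) = 4 - 3 = 1
e23 coeff: 3*(-4) - (-1)*(-4) = -12 - 4 = -16
|a wedge b|^2 = 13^2 + 1^2 + (-16)^2
= 169 + 1 + 256
= 426


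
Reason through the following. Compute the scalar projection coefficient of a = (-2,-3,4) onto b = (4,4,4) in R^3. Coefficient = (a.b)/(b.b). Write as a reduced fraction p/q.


Projection coefficient = (a . b) / (b . b)
a . b = (-2)*4 + (-3)*4 + 4*4
= -8 + (-12) + 16 = -4
b . b = 4^2 + 4^2 + 4^2
= 16 + 16 + 16 = 48
Coefficient = -4/48
In lowest terms: -1/12


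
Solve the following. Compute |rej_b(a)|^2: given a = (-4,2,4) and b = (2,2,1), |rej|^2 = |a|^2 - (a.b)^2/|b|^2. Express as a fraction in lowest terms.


|a|^2 = (-4)^2 + 2^2 + 4^2 = 36
|b|^2 = 2^2 + 2^2 + 1^2 = 9
a . b = (-4)*2 + 2*2 + 4*1 = 0
(a.b)^2 = 0^2 = 0
|rej|^2 = 36 - 0/9
= (324 - 0)/9
= 324/9
In lowest terms: 36/1


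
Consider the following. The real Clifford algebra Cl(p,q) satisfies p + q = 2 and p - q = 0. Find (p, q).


We need p + q = 2 and p - q = 0.
Adding: 2p = 2 + 0 = 2, so p = 1.
Then q = 2 - 1 = 1.
(p, q) = (1, 1)


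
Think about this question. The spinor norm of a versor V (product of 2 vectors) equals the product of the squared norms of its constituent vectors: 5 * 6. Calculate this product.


Spinor norm N(V) = |v1|^2 * |v2|^2 * ... * |v2|^2
= 5 * 6
Running product: 5, 30
N(V) = 30


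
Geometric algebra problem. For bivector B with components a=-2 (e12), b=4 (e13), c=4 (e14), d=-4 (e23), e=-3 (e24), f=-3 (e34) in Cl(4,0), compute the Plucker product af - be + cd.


Plucker relation: af - be + cd
a*f = (-2)*(-3) = 6
b*e = 4*(-3) = -12
c*d = 4*(-4) = -16
af - be + cd = 6 - (-12) + (-16)
= 2


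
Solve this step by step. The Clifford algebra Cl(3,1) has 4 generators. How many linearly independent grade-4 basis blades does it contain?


Number of grade-k basis blades in Cl(p,q) with n = p + q is C(n, k).
n = 3 + 1 = 4
C(4, 4) = 4! / (4! * 0!)
= 24 / (24 * 1)
= 1


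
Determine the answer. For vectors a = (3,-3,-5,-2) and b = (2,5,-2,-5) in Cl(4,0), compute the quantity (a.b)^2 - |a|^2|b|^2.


a . b = 3*2 + (-3)*5 + (-5)*(-2) + (-2)*(-5)
= 6 + (-15) + 10 + 10 = 11
|a|^2 = 3^2 + (-3)^2 + (-5)^2 + (-2)^2 = 47
|b|^2 = 2^2 + 5^2 + (-2)^2 + (-5)^2 = 58
(a.b)^2 = 11^2 = 121
|a|^2 * |b|^2 = 47 * 58 = 2726
Result = 121 - 2726 = -2605


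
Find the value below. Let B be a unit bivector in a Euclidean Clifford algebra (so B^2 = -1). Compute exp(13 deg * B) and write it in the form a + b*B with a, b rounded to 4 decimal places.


For a unit bivector B with B^2 = -1, the exponential series gives
e^(theta*B) = cos(theta) + sin(theta)*B (the GA analogue of Euler's formula).
theta = 13 degrees = 0.226893 rad
cos(13 deg) = 0.9744
sin(13 deg) = 0.2250
exp(theta*B) = 0.9744 + 0.2250*B


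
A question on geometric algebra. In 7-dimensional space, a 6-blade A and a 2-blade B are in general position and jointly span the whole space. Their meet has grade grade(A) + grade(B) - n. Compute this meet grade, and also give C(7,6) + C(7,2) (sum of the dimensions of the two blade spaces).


Meet grade = grade(A) + grade(B) - n
= 6 + 2 - 7 = 1
C(7,6) = 7
C(7,2) = 21
dim_A + dim_B = 7 + 21 = 28


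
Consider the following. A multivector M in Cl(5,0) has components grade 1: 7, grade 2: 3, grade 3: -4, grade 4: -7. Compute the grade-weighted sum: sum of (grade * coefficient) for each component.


Grade-weighted sum = sum of grade_k * coefficient_k
1*7 = 7
2*3 = 6
3*(-4) = -12
4*(-7) = -28
Total = 7 + 6 + (-12) + (-28) = -27


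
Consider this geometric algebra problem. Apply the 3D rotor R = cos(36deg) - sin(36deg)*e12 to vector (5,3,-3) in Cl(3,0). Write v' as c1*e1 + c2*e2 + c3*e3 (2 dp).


Rotor R = cos(36deg) - sin(36deg)*e12
Rotation angle theta = 2 * 36 = 72 degrees in the e12 plane (e1 -> e2).
The component perpendicular to the plane (e3) is invariant: v'_3 = v3 = -3.00
cos(72deg) = 0.3090, sin(72deg) = 0.9511
v'_1 = v1*cos(theta) - v2*sin(theta) = 5*0.3090 - 3*0.9511 = -1.31
v'_2 = v1*sin(theta) + v2*cos(theta) = 5*0.9511 + 3*0.3090 = 5.68
v' = -1.31*e1 + 5.68*e2 - 3.00*e3


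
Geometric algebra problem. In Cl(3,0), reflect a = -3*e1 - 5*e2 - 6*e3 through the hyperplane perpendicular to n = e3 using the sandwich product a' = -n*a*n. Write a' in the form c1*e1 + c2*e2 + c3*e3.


Reflection formula: a' = -n*a*n, with n = e3 (unit vector, n^2 = 1).
For reflection through hyperplane perp to e3:
The component along e3 flips sign, others stay.
a = (-3, -5, -6)
a' = (-3, -5, 6)
a' = -3*e1 - 5*e2 + 6*e3


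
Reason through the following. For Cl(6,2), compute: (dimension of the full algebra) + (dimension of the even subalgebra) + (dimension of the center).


n = 6 + 2 = 8
Total dim = 2^8 = 256
Even subalgebra dim = 2^7 = 128
n is even, so center dim = 1
Sum = 256 + 128 + 1 = 385


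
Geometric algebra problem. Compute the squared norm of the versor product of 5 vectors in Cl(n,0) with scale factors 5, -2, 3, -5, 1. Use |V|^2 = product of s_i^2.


Each vector v_i has |v_i|^2 = s_i^2
Squared scales: 5^2 = 25, (-2)^2 = 4, 3^2 = 9, (-5)^2 = 25, 1^2 = 1
|V|^2 = 25 * 4 * 9 * 25 * 1
= 22500


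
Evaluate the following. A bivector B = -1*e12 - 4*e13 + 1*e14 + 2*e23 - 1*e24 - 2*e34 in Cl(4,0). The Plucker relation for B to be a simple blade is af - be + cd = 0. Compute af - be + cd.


Plucker relation: af - be + cd
a*f = (-1)*(-2) = 2
b*e = (-4)*(-1) = 4
c*d = 1*2 = 2
af - be + cd = 2 - 4 + 2
= 0


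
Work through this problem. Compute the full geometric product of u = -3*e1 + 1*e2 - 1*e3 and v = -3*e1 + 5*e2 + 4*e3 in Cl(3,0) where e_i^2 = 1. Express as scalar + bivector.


In Cl(3,0): e_i^2 = 1, e_ie_j = -e_je_i for i != j.
Scalar part = u . v = (-3)*(-3) + 1*5 + (-1)*4
= 9 + 5 + (-4) = 10
e12 coeff = (-3)*5 - 1*(-3) = -15 - (-3) = -12
e13 coeff = (-3)*4 - (-1)*(-3) = -12 - 3 = -15
e23 coeff = 1*4 - (-1)*5 = 4 - (-5) = 9
uv = 10 - 12*e12 - 15*e13 + 9*e23


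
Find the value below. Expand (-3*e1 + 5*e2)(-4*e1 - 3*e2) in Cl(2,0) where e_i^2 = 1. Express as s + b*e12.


Expand: (-3*e1 + 5*e2)(-4*e1 - 3*e2)
= (-3)*(-4)*e1e1 + (-3)*(-3)*e1e2 + 5*(-4)*e2e1 + 5*(-3)*e2e2
Using e1^2 = e2^2 = 1, e2e1 = -e1e2:
Scalar part s = (-3)*(-4) + 5*(-3) = 12 + (-15) = -3
Bivector part b = (-3)*(-3) - 5*(-4) = 9 - (-20) = 29
uv = -3 + 29*e12


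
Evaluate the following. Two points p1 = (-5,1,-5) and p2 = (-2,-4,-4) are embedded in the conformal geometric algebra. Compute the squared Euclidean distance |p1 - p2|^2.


p1 - p2 = (-3, 5, -1)
|p1 - p2|^2 = (-3)^2 + 5^2 + (-1)^2
= 9 + 25 + 1
= 35


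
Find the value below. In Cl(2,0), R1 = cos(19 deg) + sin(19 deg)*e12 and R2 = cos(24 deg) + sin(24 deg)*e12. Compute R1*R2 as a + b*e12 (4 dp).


Same-plane rotors commute and their half-angles add:
R1*R2 = cos(a1 + a2) + sin(a1 + a2)*e12.
a1 + a2 = 19 + 24 = 43 deg
cos(43 deg) = 0.7314
sin(43 deg) = 0.6820
R1*R2 = 0.7314 + 0.6820*e12


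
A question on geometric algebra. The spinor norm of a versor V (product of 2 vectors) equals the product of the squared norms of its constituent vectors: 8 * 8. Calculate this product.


Spinor norm N(V) = |v1|^2 * |v2|^2 * ... * |v2|^2
= 8 * 8
Running product: 8, 64
N(V) = 64


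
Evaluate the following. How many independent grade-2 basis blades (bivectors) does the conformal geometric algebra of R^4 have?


The conformal model of R^4 uses Cl(5,1) with m = 4 + 2 = 6 generators.
Number of grade-2 blades = C(m, 2) = C(6, 2)
= 6*5/2 = 15


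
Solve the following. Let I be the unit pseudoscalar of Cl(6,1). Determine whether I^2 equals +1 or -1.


The pseudoscalar I = e1...e_n (product of all n generators) of Cl(p,q) satisfies I^2 = (-1)^(q + n(n-1)/2).
p = 6, q = 1, n = p + q = 7
n(n-1)/2 = 7 * 6 / 2 = 21
Exponent = q + n(n-1)/2 = 1 + 21 = 22
I^2 = (-1)^22 = +1


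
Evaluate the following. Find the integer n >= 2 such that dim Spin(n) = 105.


dim Spin(n) = dim so(n) = n(n-1)/2.
Solve n(n-1)/2 = 105, i.e. n^2 - n - 210 = 0.
Discriminant = 1 + 8*105 = 841
n = (1 + sqrt(841))/2 = (1 + 29)/2 = 15


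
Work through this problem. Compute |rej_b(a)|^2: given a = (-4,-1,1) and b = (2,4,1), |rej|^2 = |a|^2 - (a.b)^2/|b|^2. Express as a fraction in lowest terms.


|a|^2 = (-4)^2 + (-1)^2 + 1^2 = 18
|b|^2 = 2^2 + 4^2 + 1^2 = 21
a . b = (-4)*2 + (-1)*4 + 1*1 = -11
(a.b)^2 = (-11)^2 = 121
|rej|^2 = 18 - 121/21
= (378 - 121)/21
= 257/21
In lowest terms: 257/21


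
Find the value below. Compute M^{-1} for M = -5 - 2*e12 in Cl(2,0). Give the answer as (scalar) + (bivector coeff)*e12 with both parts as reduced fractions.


M = -5 - 2*e12, where e12^2 = -1.
Since M commutes with its reverse ~M = a - b*e12, M * ~M = a^2 - b^2*e12^2 = a^2 + b^2.
So M^{-1} = ~M / (a^2 + b^2) = (a - b*e12)/(a^2 + b^2).
a^2 + b^2 = 25 + 4 = 29
Scalar part = -5/29 = -5/29
Bivector coeff = 2/29 = 2/29
M^{-1} = -5/29 + 2/29*e12


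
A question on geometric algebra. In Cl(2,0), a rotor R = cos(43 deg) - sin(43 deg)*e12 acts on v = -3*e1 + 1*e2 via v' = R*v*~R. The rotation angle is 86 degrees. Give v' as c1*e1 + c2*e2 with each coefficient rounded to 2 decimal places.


Rotor R = cos(43deg) - sin(43deg)*e12
Rotation angle theta = 2 * 43 = 86 degrees
v' = R*v*~R rotates v by theta.
cos(86deg) = 0.0698, sin(86deg) = 0.9976
v'_1 = -3*cos(86deg) - 1*sin(86deg)
= -3*0.0698 - 1*0.9976
= -1.21
v'_2 = -3*sin(86deg) + 1*cos(86deg)
= -3*0.9976 + 1*0.0698
= -2.92
v' = -1.21*e1 - 2.92*e2


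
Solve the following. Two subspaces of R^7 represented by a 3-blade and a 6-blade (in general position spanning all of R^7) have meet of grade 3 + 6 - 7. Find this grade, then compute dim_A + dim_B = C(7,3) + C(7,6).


Meet grade = grade(A) + grade(B) - n
= 3 + 6 - 7 = 2
C(7,3) = 35
C(7,6) = 7
dim_A + dim_B = 35 + 7 = 42


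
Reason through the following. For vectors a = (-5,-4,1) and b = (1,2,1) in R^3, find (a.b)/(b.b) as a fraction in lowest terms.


Projection coefficient = (a . b) / (b . b)
a . b = (-5)*1 + (-4)*2 + 1*1
= -5 + (-8) + 1 = -12
b . b = 1^2 + 2^2 + 1^2
= 1 + 4 + 1 = 6
Coefficient = -12/6
In lowest terms: -2/1


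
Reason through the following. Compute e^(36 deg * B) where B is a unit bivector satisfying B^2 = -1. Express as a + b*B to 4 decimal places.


For a unit bivector B with B^2 = -1, the exponential series gives
e^(theta*B) = cos(theta) + sin(theta)*B (the GA analogue of Euler's formula).
theta = 36 degrees = 0.628319 rad
cos(36 deg) = 0.8090
sin(36 deg) = 0.5878
exp(theta*B) = 0.8090 + 0.5878*B


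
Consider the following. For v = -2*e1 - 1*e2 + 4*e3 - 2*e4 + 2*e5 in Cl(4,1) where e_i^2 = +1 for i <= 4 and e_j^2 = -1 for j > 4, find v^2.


v^2 = sum of c_i^2 * e_i^2
Positive signature terms (e_i^2 = +1): (-2)^2 + (-1)^2 + 4^2 + (-2)^2 = 25
Negative signature terms (e_j^2 = -1): 2^2 = 4
v^2 = 25 - 4 = 21


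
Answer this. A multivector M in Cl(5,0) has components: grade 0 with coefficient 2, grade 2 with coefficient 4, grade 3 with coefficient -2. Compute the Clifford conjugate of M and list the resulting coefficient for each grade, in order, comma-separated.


Clifford conjugate sign for grade k: (-1)^(k(k+1)/2)
Grade 0: (-1)^(0*1/2) = (-1)^0 = 1, coeff 2 -> 2
Grade 2: (-1)^(2*3/2) = (-1)^3 = -1, coeff 4 -> -4
Grade 3: (-1)^(3*4/2) = (-1)^6 = 1, coeff -2 -> -2
Conjugated coefficients: 2, -4, -2


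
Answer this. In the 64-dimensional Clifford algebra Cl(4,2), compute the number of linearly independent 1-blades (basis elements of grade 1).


Number of grade-k basis blades in Cl(p,q) with n = p + q is C(n, k).
n = 4 + 2 = 6
C(6, 1) = 6! / (1! * 5!)
= 720 / (1 * 120)
= 6


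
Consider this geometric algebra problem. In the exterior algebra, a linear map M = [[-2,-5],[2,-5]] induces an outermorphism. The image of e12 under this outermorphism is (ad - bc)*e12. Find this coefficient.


The outermorphism of a linear map f sends e1^e2 to f(e1)^f(e2).
f(e1) = -2*e1 + 2*e2
f(e2) = -5*e1 - 5*e2
f(e1) ^ f(e2) = (-2*e1 + 2*e2) ^ (-5*e1 - 5*e2)
= (-2)*(-5)*e12 + 2*(-5)*e21
= (10 - (-10))*e12
= 20*e12
Coefficient = 20


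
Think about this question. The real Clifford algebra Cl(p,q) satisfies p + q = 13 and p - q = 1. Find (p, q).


We need p + q = 13 and p - q = 1.
Adding: 2p = 13 + 1 = 14, so p = 7.
Then q = 13 - 7 = 6.
(p, q) = (7, 6)


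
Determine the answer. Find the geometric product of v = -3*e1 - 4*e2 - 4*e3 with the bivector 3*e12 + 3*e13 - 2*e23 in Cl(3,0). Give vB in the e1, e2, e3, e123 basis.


vB has grade-1 (vector) and grade-3 (trivector) parts: vB = (v _| B) + (v ^ B).
Vector part <vB>_1:
  e1: -v2*b12 - v3*b13 = -(-4)*(3) - (-4)*(3) = 24
  e2: v1*b12 - v3*b23 = (-3)*(3) - (-4)*(-2) = -17
  e3: v1*b13 + v2*b23 = (-3)*(3) + (-4)*(-2) = -1
Trivector part <vB>_3:
  e123: v1*b23 - v2*b13 + v3*b12 = (-3)*(-2) - (-4)*(3) + (-4)*(3) = 6
vB = 24*e1 - 17*e2 - 1*e3 + 6*e123


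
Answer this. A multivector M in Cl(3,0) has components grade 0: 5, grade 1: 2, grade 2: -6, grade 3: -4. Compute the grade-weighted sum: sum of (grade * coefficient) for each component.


Grade-weighted sum = sum of grade_k * coefficient_k
0*5 = 0
1*2 = 2
2*(-6) = -12
3*(-4) = -12
Total = 0 + 2 + (-12) + (-12) = -22


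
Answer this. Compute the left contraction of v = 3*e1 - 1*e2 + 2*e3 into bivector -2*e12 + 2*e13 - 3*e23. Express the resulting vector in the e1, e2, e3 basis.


Left contraction v _| B = <vB>_1 (grade-1 part of the geometric product vB).
Using e1_|e12 = e2, e2_|e12 = -e1, e1_|e13 = e3, e3_|e13 = -e1, e2_|e23 = e3, e3_|e23 = -e2:
e1 coeff: -v2*b12 - v3*b13 = -(-1)*(-2) - (2)*(2) = -6
e2 coeff: v1*b12 - v3*b23 = (3)*(-2) - (2)*(-3) = 0
e3 coeff: v1*b13 + v2*b23 = (3)*(2) + (-1)*(-3) = 9
v _| B = -6*e1 + 0*e2 + 9*e3


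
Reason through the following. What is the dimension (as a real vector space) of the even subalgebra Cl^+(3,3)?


Even subalgebra dimension = 2^(n-1)
n = 3 + 3 = 6
2^(6 - 1) = 2^5 = 32
Verification: sum of C(6,k) for even k = 1 + 15 + 15 + 1 = 32
Result = 32


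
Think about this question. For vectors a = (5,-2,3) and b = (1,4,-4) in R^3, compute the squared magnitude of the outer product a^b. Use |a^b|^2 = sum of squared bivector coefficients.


a wedge b = (a1*b2 - a2*b1)*e12 + (a1*b3 - a3*b1)*e13 + (a2*b3 - a3*b2)*e23
e12 coeff: 5*4 - (-2)*1 = 20 - (-2) = 22
e13 coeff: 5*(-4) - 3*1 = -20 - 3 = -23
e23 coeff: (-2)*(-4) - 3*4 = 8 - 12 = -4
|a wedge b|^2 = 22^2 + (-23)^2 + (-4)^2
= 484 + 529 + 16
= 1029


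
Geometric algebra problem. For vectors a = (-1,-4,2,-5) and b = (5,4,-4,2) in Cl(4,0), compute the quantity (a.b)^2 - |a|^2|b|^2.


a . b = (-1)*5 + (-4)*4 + 2*(-4) + (-5)*2
= -5 + (-16) + (-8) + (-10) = -39
|a|^2 = (-1)^2 + (-4)^2 + 2^2 + (-5)^2 = 46
|b|^2 = 5^2 + 4^2 + (-4)^2 + 2^2 = 61
(a.b)^2 = (-39)^2 = 1521
|a|^2 * |b|^2 = 46 * 61 = 2806
Result = 1521 - 2806 = -1285


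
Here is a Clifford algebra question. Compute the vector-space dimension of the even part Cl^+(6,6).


Even subalgebra dimension = 2^(n-1)
n = 6 + 6 = 12
2^(12 - 1) = 2^11 = 2048
Verification: sum of C(12,k) for even k = 1 + 66 + 495 + 924 + 495 + 66 + 1 = 2048
Result = 2048


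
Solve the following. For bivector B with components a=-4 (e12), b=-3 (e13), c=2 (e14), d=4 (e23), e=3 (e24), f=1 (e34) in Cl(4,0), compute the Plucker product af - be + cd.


Plucker relation: af - be + cd
a*f = (-4)*1 = -4
b*e = (-3)*3 = -9
c*d = 2*4 = 8
af - be + cd = -4 - (-9) + 8
= 13


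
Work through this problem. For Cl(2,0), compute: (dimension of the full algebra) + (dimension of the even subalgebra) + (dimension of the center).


n = 2 + 0 = 2
Total dim = 2^2 = 4
Even subalgebra dim = 2^1 = 2
n is even, so center dim = 1
Sum = 4 + 2 + 1 = 7


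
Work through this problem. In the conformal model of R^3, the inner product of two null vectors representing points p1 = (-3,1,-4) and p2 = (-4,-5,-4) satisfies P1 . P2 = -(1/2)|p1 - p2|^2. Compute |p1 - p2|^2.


p1 - p2 = (1, 6, 0)
|p1 - p2|^2 = 1^2 + 6^2 + 0^2
= 1 + 36 + 0
= 37


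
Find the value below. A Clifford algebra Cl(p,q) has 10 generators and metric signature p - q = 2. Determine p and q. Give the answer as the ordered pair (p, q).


We need p + q = 10 and p - q = 2.
Adding: 2p = 10 + 2 = 12, so p = 6.
Then q = 10 - 6 = 4.
(p, q) = (6, 4)


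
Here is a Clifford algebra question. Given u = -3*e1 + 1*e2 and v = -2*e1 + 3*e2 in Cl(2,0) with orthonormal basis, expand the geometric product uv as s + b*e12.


Expand: (-3*e1 + 1*e2)(-2*e1 + 3*e2)
= (-3)*(-2)*e1e1 + (-3)*3*e1e2 + 1*(-2)*e2e1 + 1*3*e2e2
Using e1^2 = e2^2 = 1, e2e1 = -e1e2:
Scalar part s = (-3)*(-2) + 1*3 = 6 + 3 = 9
Bivector part b = (-3)*3 - 1*(-2) = -9 - (-2) = -7
uv = 9 - 7*e12


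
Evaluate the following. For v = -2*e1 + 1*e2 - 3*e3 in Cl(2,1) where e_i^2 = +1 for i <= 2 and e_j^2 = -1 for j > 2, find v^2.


v^2 = sum of c_i^2 * e_i^2
Positive signature terms (e_i^2 = +1): (-2)^2 + 1^2 = 5
Negative signature terms (e_j^2 = -1): (-3)^2 = 9
v^2 = 5 - 9 = -4


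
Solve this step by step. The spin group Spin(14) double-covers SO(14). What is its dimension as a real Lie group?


Spin(n) double-covers SO(n); both have Lie algebra so(n) of dimension n(n-1)/2.
n = 14
n(n-1) = 14 * 13 = 182
dim Spin(14) = 182/2 = 91


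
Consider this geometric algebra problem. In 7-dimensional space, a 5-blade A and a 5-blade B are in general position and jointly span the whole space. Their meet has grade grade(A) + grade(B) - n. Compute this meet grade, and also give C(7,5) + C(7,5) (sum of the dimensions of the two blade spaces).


Meet grade = grade(A) + grade(B) - n
= 5 + 5 - 7 = 3
C(7,5) = 21
C(7,5) = 21
dim_A + dim_B = 21 + 21 = 42


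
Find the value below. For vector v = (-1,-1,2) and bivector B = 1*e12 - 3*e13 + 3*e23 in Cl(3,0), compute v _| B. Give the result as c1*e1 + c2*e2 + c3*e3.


Left contraction v _| B = <vB>_1 (grade-1 part of the geometric product vB).
Using e1_|e12 = e2, e2_|e12 = -e1, e1_|e13 = e3, e3_|e13 = -e1, e2_|e23 = e3, e3_|e23 = -e2:
e1 coeff: -v2*b12 - v3*b13 = -(-1)*(1) - (2)*(-3) = 7
e2 coeff: v1*b12 - v3*b23 = (-1)*(1) - (2)*(3) = -7
e3 coeff: v1*b13 + v2*b23 = (-1)*(-3) + (-1)*(3) = 0
v _| B = 7*e1 - 7*e2 + 0*e3


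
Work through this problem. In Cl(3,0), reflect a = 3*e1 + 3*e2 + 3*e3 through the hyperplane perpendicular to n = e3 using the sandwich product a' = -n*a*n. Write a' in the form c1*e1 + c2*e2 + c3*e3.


Reflection formula: a' = -n*a*n, with n = e3 (unit vector, n^2 = 1).
For reflection through hyperplane perp to e3:
The component along e3 flips sign, others stay.
a = (3, 3, 3)
a' = (3, 3, -3)
a' = 3*e1 + 3*e2 - 3*e3


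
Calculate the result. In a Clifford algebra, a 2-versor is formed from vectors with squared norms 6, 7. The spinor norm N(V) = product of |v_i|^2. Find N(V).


Spinor norm N(V) = |v1|^2 * |v2|^2 * ... * |v2|^2
= 6 * 7
Running product: 6, 42
N(V) = 42


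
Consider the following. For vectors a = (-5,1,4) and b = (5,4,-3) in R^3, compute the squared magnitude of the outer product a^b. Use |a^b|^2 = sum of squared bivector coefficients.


a wedge b = (a1*b2 - a2*b1)*e12 + (a1*b3 - a3*b1)*e13 + (a2*b3 - a3*b2)*e23
e12 coeff: (-5)*4 - 1*5 = -20 - 5 = -25
e13 coeff: (-5)*(-3) - 4*5 = 15 - 20 = -5
e23 coeff: 1*(-3) - 4*4 = -3 - 16 = -19
|a wedge b|^2 = (-25)^2 + (-5)^2 + (-19)^2
= 625 + 25 + 361
= 1011


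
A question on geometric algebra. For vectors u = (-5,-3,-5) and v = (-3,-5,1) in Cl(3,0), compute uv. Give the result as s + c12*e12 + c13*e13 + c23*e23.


In Cl(3,0): e_i^2 = 1, e_ie_j = -e_je_i for i != j.
Scalar part = u . v = (-5)*(-3) + (-3)*(-5) + (-5)*1
= 15 + 15 + (-5) = 25
e12 coeff = (-5)*(-5) - (-3)*(-3) = 25 - 9 = 16
e13 coeff = (-5)*1 - (-5)*(-3) = -5 - 15 = -20
e23 coeff = (-3)*1 - (-5)*(-5) = -3 - 25 = -28
uv = 25 + 16*e12 - 20*e13 - 28*e23


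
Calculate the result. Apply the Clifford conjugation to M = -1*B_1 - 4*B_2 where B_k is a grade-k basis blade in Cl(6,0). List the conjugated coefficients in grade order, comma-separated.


Clifford conjugate sign for grade k: (-1)^(k(k+1)/2)
Grade 1: (-1)^(1*2/2) = (-1)^1 = -1, coeff -1 -> 1
Grade 2: (-1)^(2*3/2) = (-1)^3 = -1, coeff -4 -> 4
Conjugated coefficients: 1, 4


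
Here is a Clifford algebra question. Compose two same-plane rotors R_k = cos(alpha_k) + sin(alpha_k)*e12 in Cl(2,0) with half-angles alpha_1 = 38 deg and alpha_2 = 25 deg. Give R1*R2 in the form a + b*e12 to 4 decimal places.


Same-plane rotors commute and their half-angles add:
R1*R2 = cos(a1 + a2) + sin(a1 + a2)*e12.
a1 + a2 = 38 + 25 = 63 deg
cos(63 deg) = 0.4540
sin(63 deg) = 0.8910
R1*R2 = 0.4540 + 0.8910*e12


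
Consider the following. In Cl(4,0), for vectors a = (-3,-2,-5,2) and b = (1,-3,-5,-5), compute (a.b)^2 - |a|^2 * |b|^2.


a . b = (-3)*1 + (-2)*(-3) + (-5)*(-5) + 2*(-5)
= -3 + 6 + 25 + (-10) = 18
|a|^2 = (-3)^2 + (-2)^2 + (-5)^2 + 2^2 = 42
|b|^2 = 1^2 + (-3)^2 + (-5)^2 + (-5)^2 = 60
(a.b)^2 = 18^2 = 324
|a|^2 * |b|^2 = 42 * 60 = 2520
Result = 324 - 2520 = -2196


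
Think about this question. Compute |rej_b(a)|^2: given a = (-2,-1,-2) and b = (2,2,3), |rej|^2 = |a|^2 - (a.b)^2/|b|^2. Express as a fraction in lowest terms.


|a|^2 = (-2)^2 + (-1)^2 + (-2)^2 = 9
|b|^2 = 2^2 + 2^2 + 3^2 = 17
a . b = (-2)*2 + (-1)*2 + (-2)*3 = -12
(a.b)^2 = (-12)^2 = 144
|rej|^2 = 9 - 144/17
= (153 - 144)/17
= 9/17
In lowest terms: 9/17


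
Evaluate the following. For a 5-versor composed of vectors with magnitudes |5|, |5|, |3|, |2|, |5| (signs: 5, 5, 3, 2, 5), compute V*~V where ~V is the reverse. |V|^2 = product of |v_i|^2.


Each vector v_i has |v_i|^2 = s_i^2
Squared scales: 5^2 = 25, 5^2 = 25, 3^2 = 9, 2^2 = 4, 5^2 = 25
|V|^2 = 25 * 25 * 9 * 4 * 25
= 562500


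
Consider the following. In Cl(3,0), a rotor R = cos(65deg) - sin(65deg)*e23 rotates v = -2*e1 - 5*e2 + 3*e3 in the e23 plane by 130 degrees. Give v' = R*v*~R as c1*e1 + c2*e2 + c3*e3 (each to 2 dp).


Rotor R = cos(65deg) - sin(65deg)*e23
Rotation angle theta = 2 * 65 = 130 degrees in the e23 plane (e2 -> e3).
The component perpendicular to the plane (e1) is invariant: v'_1 = v1 = -2.00
cos(130deg) = -0.6428, sin(130deg) = 0.7660
v'_2 = v2*cos(theta) - v3*sin(theta) = -5*(-0.6428) - 3*0.7660 = 0.92
v'_3 = v2*sin(theta) + v3*cos(theta) = -5*0.7660 + 3*(-0.6428) = -5.76
v' = -2.00*e1 + 0.92*e2 - 5.76*e3


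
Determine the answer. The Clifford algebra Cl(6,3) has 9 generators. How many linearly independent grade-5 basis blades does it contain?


Number of grade-k basis blades in Cl(p,q) with n = p + q is C(n, k).
n = 6 + 3 = 9
C(9, 5) = 9! / (5! * 4!)
= 362880 / (120 * 24)
= 126


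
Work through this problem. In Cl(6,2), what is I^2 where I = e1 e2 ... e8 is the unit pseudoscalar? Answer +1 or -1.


The pseudoscalar I = e1...e_n (product of all n generators) of Cl(p,q) satisfies I^2 = (-1)^(q + n(n-1)/2).
p = 6, q = 2, n = p + q = 8
n(n-1)/2 = 8 * 7 / 2 = 28
Exponent = q + n(n-1)/2 = 2 + 28 = 30
I^2 = (-1)^30 = +1


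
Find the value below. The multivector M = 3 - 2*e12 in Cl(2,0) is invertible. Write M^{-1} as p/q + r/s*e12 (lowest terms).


M = 3 - 2*e12, where e12^2 = -1.
Since M commutes with its reverse ~M = a - b*e12, M * ~M = a^2 - b^2*e12^2 = a^2 + b^2.
So M^{-1} = ~M / (a^2 + b^2) = (a - b*e12)/(a^2 + b^2).
a^2 + b^2 = 9 + 4 = 13
Scalar part = 3/13 = 3/13
Bivector coeff = 2/13 = 2/13
M^{-1} = 3/13 + 2/13*e12


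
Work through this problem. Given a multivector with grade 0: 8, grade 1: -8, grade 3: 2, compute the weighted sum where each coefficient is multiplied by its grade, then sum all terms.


Grade-weighted sum = sum of grade_k * coefficient_k
0*8 = 0
1*(-8) = -8
3*2 = 6
Total = 0 + (-8) + 6 = -2


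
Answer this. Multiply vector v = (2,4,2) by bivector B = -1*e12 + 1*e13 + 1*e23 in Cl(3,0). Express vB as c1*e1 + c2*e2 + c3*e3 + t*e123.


vB has grade-1 (vector) and grade-3 (trivector) parts: vB = (v _| B) + (v ^ B).
Vector part <vB>_1:
  e1: -v2*b12 - v3*b13 = -(4)*(-1) - (2)*(1) = 2
  e2: v1*b12 - v3*b23 = (2)*(-1) - (2)*(1) = -4
  e3: v1*b13 + v2*b23 = (2)*(1) + (4)*(1) = 6
Trivector part <vB>_3:
  e123: v1*b23 - v2*b13 + v3*b12 = (2)*(1) - (4)*(1) + (2)*(-1) = -4
vB = 2*e1 - 4*e2 + 6*e3 - 4*e123


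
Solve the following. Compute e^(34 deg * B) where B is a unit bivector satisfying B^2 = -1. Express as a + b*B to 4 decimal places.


For a unit bivector B with B^2 = -1, the exponential series gives
e^(theta*B) = cos(theta) + sin(theta)*B (the GA analogue of Euler's formula).
theta = 34 degrees = 0.593412 rad
cos(34 deg) = 0.8290
sin(34 deg) = 0.5592
exp(theta*B) = 0.8290 + 0.5592*B


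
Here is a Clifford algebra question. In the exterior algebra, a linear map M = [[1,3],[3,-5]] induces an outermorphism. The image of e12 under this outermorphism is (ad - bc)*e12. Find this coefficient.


The outermorphism of a linear map f sends e1^e2 to f(e1)^f(e2).
f(e1) = 1*e1 + 3*e2
f(e2) = 3*e1 - 5*e2
f(e1) ^ f(e2) = (1*e1 + 3*e2) ^ (3*e1 - 5*e2)
= 1*(-5)*e12 + 3*3*e21
= (-5 - 9)*e12
= -14*e12
Coefficient = -14


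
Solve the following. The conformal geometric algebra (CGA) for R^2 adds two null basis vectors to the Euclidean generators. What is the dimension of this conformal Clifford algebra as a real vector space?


The conformal model of R^2 uses Cl(3,1): the 2 Euclidean generators plus two extra orthogonal generators e+ (e+^2 = +1) and e- (e-^2 = -1), from which the null vectors e0, einf are built.
Number of generators m = 2 + 2 = 4.
dim Cl(p,q) = 2^m = 2^4 = 16


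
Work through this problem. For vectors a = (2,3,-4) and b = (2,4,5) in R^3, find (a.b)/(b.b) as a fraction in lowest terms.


Projection coefficient = (a . b) / (b . b)
a . b = 2*2 + 3*4 + (-4)*5
= 4 + 12 + (-20) = -4
b . b = 2^2 + 4^2 + 5^2
= 4 + 16 + 25 = 45
Coefficient = -4/45
In lowest terms: -4/45


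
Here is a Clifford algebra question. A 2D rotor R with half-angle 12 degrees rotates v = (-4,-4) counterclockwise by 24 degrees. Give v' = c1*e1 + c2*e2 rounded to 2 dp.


Rotor R = cos(12deg) - sin(12deg)*e12
Rotation angle theta = 2 * 12 = 24 degrees
v' = R*v*~R rotates v by theta.
cos(24deg) = 0.9135, sin(24deg) = 0.4067
v'_1 = -4*cos(24deg) - (-4)*sin(24deg)
= -4*0.9135 - (-4)*0.4067
= -2.03
v'_2 = -4*sin(24deg) + (-4)*cos(24deg)
= -4*0.4067 + (-4)*0.9135
= -5.28
v' = -2.03*e1 - 5.28*e2


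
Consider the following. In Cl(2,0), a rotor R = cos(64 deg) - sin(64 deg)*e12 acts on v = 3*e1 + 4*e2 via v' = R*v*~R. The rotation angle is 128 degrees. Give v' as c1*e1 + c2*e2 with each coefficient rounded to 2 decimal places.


Rotor R = cos(64deg) - sin(64deg)*e12
Rotation angle theta = 2 * 64 = 128 degrees
v' = R*v*~R rotates v by theta.
cos(128deg) = -0.6157, sin(128deg) = 0.7880
v'_1 = 3*cos(128deg) - 4*sin(128deg)
= 3*(-0.6157) - 4*0.7880
= -5.00
v'_2 = 3*sin(128deg) + 4*cos(128deg)
= 3*0.7880 + 4*(-0.6157)
= -0.10
v' = -5.00*e1 - 0.10*e2


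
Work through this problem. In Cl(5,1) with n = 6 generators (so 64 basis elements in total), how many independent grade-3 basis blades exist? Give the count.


Number of grade-k basis blades in Cl(p,q) with n = p + q is C(n, k).
n = 5 + 1 = 6
C(6, 3) = 6! / (3! * 3!)
= 720 / (6 * 6)
= 20


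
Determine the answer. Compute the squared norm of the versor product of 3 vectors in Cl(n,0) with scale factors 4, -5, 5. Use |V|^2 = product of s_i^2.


Each vector v_i has |v_i|^2 = s_i^2
Squared scales: 4^2 = 16, (-5)^2 = 25, 5^2 = 25
|V|^2 = 16 * 25 * 25
= 10000


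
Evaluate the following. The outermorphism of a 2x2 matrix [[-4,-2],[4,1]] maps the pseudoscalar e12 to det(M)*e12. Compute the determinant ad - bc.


The outermorphism of a linear map f sends e1^e2 to f(e1)^f(e2).
f(e1) = -4*e1 + 4*e2
f(e2) = -2*e1 + 1*e2
f(e1) ^ f(e2) = (-4*e1 + 4*e2) ^ (-2*e1 + 1*e2)
= (-4)*1*e12 + 4*(-2)*e21
= (-4 - (-8))*e12
= 4*e12
Coefficient = 4


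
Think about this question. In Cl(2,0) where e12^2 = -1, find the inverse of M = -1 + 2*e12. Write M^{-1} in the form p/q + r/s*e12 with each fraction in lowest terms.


M = -1 + 2*e12, where e12^2 = -1.
Since M commutes with its reverse ~M = a - b*e12, M * ~M = a^2 - b^2*e12^2 = a^2 + b^2.
So M^{-1} = ~M / (a^2 + b^2) = (a - b*e12)/(a^2 + b^2).
a^2 + b^2 = 1 + 4 = 5
Scalar part = -1/5 = -1/5
Bivector coeff = -2/5 = -2/5
M^{-1} = -1/5 - 2/5*e12


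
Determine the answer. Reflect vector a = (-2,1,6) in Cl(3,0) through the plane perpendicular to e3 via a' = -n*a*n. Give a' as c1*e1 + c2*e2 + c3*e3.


Reflection formula: a' = -n*a*n, with n = e3 (unit vector, n^2 = 1).
For reflection through hyperplane perp to e3:
The component along e3 flips sign, others stay.
a = (-2, 1, 6)
a' = (-2, 1, -6)
a' = -2*e1 + 1*e2 - 6*e3


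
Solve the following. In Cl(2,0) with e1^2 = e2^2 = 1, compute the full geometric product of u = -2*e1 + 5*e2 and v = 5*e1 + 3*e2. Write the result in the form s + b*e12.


Expand: (-2*e1 + 5*e2)(5*e1 + 3*e2)
= (-2)*5*e1e1 + (-2)*3*e1e2 + 5*5*e2e1 + 5*3*e2e2
Using e1^2 = e2^2 = 1, e2e1 = -e1e2:
Scalar part s = (-2)*5 + 5*3 = -10 + 15 = 5
Bivector part b = (-2)*3 - 5*5 = -6 - 25 = -31
uv = 5 - 31*e12


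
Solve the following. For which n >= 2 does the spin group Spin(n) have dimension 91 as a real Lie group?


dim Spin(n) = dim so(n) = n(n-1)/2.
Solve n(n-1)/2 = 91, i.e. n^2 - n - 182 = 0.
Discriminant = 1 + 8*91 = 729
n = (1 + sqrt(729))/2 = (1 + 27)/2 = 14


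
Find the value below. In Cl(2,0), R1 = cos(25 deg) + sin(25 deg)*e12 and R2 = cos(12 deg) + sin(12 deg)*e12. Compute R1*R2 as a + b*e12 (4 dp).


Same-plane rotors commute and their half-angles add:
R1*R2 = cos(a1 + a2) + sin(a1 + a2)*e12.
a1 + a2 = 25 + 12 = 37 deg
cos(37 deg) = 0.7986
sin(37 deg) = 0.6018
R1*R2 = 0.7986 + 0.6018*e12


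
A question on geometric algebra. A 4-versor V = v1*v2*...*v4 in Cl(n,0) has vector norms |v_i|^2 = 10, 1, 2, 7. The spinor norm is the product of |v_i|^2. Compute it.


Spinor norm N(V) = |v1|^2 * |v2|^2 * ... * |v4|^2
= 10 * 1 * 2 * 7
Running product: 10, 10, 20, 140
N(V) = 140


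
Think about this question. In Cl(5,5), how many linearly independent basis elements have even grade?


Even subalgebra dimension = 2^(n-1)
n = 5 + 5 = 10
2^(10 - 1) = 2^9 = 512
Verification: sum of C(10,k) for even k = 1 + 45 + 210 + 210 + 45 + 1 = 512
Result = 512


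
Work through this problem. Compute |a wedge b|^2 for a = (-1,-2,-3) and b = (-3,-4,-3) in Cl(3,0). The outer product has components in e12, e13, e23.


a wedge b = (a1*b2 - a2*b1)*e12 + (a1*b3 - a3*b1)*e13 + (a2*b3 - a3*b2)*e23
e12 coeff: (-1)*(-4) - (-2)*(-3) = 4 - 6 = -2
e13 coeff: (-1)*(-3) - (-3)*(-3) = 3 - 9 = -6
e23 coeff: (-2)*(-3) - (-3)*(-4) = 6 - 12 = -6
|a wedge b|^2 = (-2)^2 + (-6)^2 + (-6)^2
= 4 + 36 + 36
= 76


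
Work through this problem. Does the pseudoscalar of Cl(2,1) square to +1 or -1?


The pseudoscalar I = e1...e_n (product of all n generators) of Cl(p,q) satisfies I^2 = (-1)^(q + n(n-1)/2).
p = 2, q = 1, n = p + q = 3
n(n-1)/2 = 3 * 2 / 2 = 3
Exponent = q + n(n-1)/2 = 1 + 3 = 4
I^2 = (-1)^4 = +1


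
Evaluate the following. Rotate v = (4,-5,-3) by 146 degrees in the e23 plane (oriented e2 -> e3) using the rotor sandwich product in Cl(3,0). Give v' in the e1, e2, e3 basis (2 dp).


Rotor R = cos(73deg) - sin(73deg)*e23
Rotation angle theta = 2 * 73 = 146 degrees in the e23 plane (e2 -> e3).
The component perpendicular to the plane (e1) is invariant: v'_1 = v1 = 4.00
cos(146deg) = -0.8290, sin(146deg) = 0.5592
v'_2 = v2*cos(theta) - v3*sin(theta) = -5*(-0.8290) - (-3)*0.5592 = 5.82
v'_3 = v2*sin(theta) + v3*cos(theta) = -5*0.5592 + (-3)*(-0.8290) = -0.31
v' = 4.00*e1 + 5.82*e2 - 0.31*e3


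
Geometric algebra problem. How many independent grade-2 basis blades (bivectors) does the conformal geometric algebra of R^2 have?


The conformal model of R^2 uses Cl(3,1) with m = 2 + 2 = 4 generators.
Number of grade-2 blades = C(m, 2) = C(4, 2)
= 4*3/2 = 6


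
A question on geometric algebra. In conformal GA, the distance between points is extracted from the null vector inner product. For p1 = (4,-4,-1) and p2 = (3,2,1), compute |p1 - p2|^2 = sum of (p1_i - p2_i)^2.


p1 - p2 = (1, -6, -2)
|p1 - p2|^2 = 1^2 + (-6)^2 + (-2)^2
= 1 + 36 + 4
= 41


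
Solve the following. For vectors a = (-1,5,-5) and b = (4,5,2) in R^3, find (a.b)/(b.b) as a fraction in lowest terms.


Projection coefficient = (a . b) / (b . b)
a . b = (-1)*4 + 5*5 + (-5)*2
= -4 + 25 + (-10) = 11
b . b = 4^2 + 5^2 + 2^2
= 16 + 25 + 4 = 45
Coefficient = 11/45
In lowest terms: 11/45


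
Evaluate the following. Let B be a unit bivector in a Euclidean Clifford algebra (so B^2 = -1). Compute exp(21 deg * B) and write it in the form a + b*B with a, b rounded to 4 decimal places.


For a unit bivector B with B^2 = -1, the exponential series gives
e^(theta*B) = cos(theta) + sin(theta)*B (the GA analogue of Euler's formula).
theta = 21 degrees = 0.366519 rad
cos(21 deg) = 0.9336
sin(21 deg) = 0.3584
exp(theta*B) = 0.9336 + 0.3584*B


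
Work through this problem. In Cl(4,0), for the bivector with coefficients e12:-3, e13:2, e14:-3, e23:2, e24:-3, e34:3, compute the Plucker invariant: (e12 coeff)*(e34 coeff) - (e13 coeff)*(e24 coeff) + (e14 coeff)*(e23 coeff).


Plucker relation: af - be + cd
a*f = (-3)*3 = -9
b*e = 2*(-3) = -6
c*d = (-3)*2 = -6
af - be + cd = -9 - (-6) + (-6)
= -9


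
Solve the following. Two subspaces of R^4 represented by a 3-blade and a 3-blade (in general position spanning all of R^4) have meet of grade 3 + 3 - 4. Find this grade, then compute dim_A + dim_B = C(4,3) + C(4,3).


Meet grade = grade(A) + grade(B) - n
= 3 + 3 - 4 = 2
C(4,3) = 4
C(4,3) = 4
dim_A + dim_B = 4 + 4 = 8


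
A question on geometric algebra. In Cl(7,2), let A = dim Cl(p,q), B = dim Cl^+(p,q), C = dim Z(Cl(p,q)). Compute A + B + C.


n = 7 + 2 = 9
Total dim = 2^9 = 512
Even subalgebra dim = 2^8 = 256
n is odd, so center dim = 2
Sum = 512 + 256 + 2 = 770


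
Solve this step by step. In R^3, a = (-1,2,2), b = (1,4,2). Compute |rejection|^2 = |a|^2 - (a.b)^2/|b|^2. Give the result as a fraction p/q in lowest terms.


|a|^2 = (-1)^2 + 2^2 + 2^2 = 9
|b|^2 = 1^2 + 4^2 + 2^2 = 21
a . b = (-1)*1 + 2*4 + 2*2 = 11
(a.b)^2 = 11^2 = 121
|rej|^2 = 9 - 121/21
= (189 - 121)/21
= 68/21
In lowest terms: 68/21


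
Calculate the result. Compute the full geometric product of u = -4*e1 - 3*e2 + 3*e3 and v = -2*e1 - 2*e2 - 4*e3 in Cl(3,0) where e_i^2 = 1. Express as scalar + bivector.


In Cl(3,0): e_i^2 = 1, e_ie_j = -e_je_i for i != j.
Scalar part = u . v = (-4)*(-2) + (-3)*(-2) + 3*(-4)
= 8 + 6 + (-12) = 2
e12 coeff = (-4)*(-2) - (-3)*(-2) = 8 - 6 = 2
e13 coeff = (-4)*(-4) - 3*(-2) = 16 - (-6) = 22
e23 coeff = (-3)*(-4) - 3*(-2) = 12 - (-6) = 18
uv = 2 + 2*e12 + 22*e13 + 18*e23


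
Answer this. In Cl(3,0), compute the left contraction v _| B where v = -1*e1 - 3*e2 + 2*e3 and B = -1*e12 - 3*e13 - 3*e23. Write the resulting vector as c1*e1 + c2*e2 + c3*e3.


Left contraction v _| B = <vB>_1 (grade-1 part of the geometric product vB).
Using e1_|e12 = e2, e2_|e12 = -e1, e1_|e13 = e3, e3_|e13 = -e1, e2_|e23 = e3, e3_|e23 = -e2:
e1 coeff: -v2*b12 - v3*b13 = -(-3)*(-1) - (2)*(-3) = 3
e2 coeff: v1*b12 - v3*b23 = (-1)*(-1) - (2)*(-3) = 7
e3 coeff: v1*b13 + v2*b23 = (-1)*(-3) + (-3)*(-3) = 12
v _| B = 3*e1 + 7*e2 + 12*e3


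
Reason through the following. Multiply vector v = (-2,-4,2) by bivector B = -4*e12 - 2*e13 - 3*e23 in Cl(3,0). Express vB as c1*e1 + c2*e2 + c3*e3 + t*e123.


vB has grade-1 (vector) and grade-3 (trivector) parts: vB = (v _| B) + (v ^ B).
Vector part <vB>_1:
  e1: -v2*b12 - v3*b13 = -(-4)*(-4) - (2)*(-2) = -12
  e2: v1*b12 - v3*b23 = (-2)*(-4) - (2)*(-3) = 14
  e3: v1*b13 + v2*b23 = (-2)*(-2) + (-4)*(-3) = 16
Trivector part <vB>_3:
  e123: v1*b23 - v2*b13 + v3*b12 = (-2)*(-3) - (-4)*(-2) + (2)*(-4) = -10
vB = -12*e1 + 14*e2 + 16*e3 - 10*e123
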